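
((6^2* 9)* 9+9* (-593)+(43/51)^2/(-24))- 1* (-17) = -150069145/62424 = -2404.03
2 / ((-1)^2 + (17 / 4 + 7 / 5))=40 / 133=0.30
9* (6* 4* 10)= 2160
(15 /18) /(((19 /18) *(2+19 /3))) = 9 /95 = 0.09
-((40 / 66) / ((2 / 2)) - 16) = 508 / 33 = 15.39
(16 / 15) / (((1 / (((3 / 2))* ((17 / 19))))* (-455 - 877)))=-34 / 31635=-0.00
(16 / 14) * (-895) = -1022.86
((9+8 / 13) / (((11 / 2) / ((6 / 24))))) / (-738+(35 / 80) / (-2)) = -2000 / 3378089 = -0.00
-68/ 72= -17/ 18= -0.94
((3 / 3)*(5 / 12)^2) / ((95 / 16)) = 5 / 171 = 0.03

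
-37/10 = -3.70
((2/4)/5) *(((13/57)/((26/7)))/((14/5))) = 1/456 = 0.00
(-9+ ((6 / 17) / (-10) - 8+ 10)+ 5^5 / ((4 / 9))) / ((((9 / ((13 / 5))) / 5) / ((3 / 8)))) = 31047029 / 8160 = 3804.78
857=857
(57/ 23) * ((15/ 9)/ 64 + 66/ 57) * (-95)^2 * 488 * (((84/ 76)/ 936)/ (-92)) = -165.86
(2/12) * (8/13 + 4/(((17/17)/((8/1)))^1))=212/39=5.44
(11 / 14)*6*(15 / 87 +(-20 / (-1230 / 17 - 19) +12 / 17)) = 27722277 / 5359403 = 5.17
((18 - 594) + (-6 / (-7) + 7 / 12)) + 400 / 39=-616219 / 1092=-564.30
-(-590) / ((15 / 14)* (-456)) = -413 / 342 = -1.21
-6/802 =-3/401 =-0.01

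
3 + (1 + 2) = 6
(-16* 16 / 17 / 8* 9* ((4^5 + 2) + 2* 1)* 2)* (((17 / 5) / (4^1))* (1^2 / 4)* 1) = -37008 / 5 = -7401.60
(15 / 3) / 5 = 1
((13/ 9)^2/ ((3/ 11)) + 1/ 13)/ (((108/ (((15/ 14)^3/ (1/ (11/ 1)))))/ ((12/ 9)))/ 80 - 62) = -335637500/ 2689796889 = -0.12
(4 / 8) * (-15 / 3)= -5 / 2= -2.50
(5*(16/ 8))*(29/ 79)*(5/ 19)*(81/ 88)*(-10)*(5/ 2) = -1468125/ 66044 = -22.23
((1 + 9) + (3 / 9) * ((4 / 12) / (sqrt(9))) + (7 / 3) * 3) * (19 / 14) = 4370 / 189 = 23.12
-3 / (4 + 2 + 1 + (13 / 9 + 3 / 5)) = -135 / 407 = -0.33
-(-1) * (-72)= -72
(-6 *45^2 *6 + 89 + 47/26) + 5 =-1892909/26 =-72804.19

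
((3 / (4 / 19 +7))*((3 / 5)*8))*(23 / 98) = 15732 / 33565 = 0.47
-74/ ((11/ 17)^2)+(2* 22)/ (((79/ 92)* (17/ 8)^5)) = -2382789853814/ 13572413063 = -175.56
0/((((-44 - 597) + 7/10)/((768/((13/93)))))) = 0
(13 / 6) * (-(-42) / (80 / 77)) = 7007 / 80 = 87.59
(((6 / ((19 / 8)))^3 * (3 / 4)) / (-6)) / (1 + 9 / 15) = -8640 / 6859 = -1.26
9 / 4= 2.25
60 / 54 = 10 / 9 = 1.11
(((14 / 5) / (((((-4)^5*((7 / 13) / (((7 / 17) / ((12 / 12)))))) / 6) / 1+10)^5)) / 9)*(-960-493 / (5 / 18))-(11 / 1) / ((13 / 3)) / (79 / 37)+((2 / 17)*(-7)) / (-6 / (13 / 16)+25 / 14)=-4601644144107774064367670971 / 4416962042961138178216719400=-1.04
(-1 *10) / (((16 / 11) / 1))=-55 / 8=-6.88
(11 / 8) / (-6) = -11 / 48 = -0.23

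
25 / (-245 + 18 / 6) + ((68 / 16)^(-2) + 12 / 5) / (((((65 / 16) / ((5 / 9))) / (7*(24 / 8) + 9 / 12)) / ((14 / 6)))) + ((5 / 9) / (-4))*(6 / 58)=40158140111 / 2372996340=16.92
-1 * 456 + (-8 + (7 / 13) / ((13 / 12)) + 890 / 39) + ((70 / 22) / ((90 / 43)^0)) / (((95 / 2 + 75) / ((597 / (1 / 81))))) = 31830196 / 39039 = 815.34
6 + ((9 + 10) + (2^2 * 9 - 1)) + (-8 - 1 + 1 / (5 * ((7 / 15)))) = 51.43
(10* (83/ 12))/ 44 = 415/ 264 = 1.57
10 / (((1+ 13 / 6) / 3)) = 180 / 19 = 9.47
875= 875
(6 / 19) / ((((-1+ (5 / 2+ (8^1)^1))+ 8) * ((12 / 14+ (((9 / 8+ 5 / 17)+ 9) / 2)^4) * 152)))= 8210448384 / 50998775853248315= 0.00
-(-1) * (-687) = -687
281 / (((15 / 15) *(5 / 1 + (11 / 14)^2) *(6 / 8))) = 220304 / 3303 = 66.70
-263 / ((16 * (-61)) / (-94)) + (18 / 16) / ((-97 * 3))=-149900 / 5917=-25.33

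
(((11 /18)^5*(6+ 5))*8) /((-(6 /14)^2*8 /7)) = -607645423 /17006112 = -35.73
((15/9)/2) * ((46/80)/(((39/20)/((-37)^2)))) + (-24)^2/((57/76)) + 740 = 863179/468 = 1844.40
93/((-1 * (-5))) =93/5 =18.60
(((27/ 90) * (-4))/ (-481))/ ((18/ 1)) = 1/ 7215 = 0.00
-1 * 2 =-2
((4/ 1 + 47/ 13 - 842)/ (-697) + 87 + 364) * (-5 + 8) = 12292074/ 9061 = 1356.59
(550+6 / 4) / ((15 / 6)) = 1103 / 5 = 220.60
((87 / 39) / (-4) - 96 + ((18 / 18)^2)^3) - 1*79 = -9077 / 52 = -174.56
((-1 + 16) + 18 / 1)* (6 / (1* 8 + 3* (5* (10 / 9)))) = 297 / 37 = 8.03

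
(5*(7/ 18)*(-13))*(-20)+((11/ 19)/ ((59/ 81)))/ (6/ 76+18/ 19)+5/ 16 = 506.64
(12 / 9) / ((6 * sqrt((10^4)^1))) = 1 / 450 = 0.00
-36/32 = -9/8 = -1.12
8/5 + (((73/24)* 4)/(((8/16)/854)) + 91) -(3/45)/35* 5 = 730564/35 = 20873.26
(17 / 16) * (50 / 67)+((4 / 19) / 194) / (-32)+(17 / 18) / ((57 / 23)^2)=0.95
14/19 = 0.74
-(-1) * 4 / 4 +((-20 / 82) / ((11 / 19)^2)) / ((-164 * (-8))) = 3252611 / 3254416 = 1.00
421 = 421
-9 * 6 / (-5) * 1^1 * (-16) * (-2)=1728 / 5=345.60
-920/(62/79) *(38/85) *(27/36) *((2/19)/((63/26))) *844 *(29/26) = -177891568/11067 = -16074.06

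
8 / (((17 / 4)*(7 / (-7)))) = -32 / 17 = -1.88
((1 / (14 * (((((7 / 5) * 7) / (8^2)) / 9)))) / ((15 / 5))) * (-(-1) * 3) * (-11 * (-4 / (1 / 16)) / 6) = 168960 / 343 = 492.59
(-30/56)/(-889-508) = 15/39116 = 0.00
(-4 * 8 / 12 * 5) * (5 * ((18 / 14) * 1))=-600 / 7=-85.71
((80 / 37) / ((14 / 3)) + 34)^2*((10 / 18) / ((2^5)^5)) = 99591845 / 5064445919232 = 0.00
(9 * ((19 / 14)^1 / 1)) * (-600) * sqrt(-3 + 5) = -51300 * sqrt(2) / 7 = -10364.17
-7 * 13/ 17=-91/ 17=-5.35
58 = 58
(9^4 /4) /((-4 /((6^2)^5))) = -24794911296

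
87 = 87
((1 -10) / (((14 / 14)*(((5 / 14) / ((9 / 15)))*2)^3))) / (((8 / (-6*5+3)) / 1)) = 18.00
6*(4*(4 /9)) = 32 /3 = 10.67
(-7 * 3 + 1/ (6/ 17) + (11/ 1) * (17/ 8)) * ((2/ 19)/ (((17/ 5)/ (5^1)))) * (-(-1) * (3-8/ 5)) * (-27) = -39375/ 1292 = -30.48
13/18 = 0.72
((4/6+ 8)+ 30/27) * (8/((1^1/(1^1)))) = 704/9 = 78.22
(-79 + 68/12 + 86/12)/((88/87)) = -11513/176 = -65.41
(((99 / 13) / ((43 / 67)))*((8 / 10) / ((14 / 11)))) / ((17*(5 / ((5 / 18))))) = 0.02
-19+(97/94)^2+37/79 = -12192593/698044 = -17.47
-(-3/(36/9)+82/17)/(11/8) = -554/187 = -2.96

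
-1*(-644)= 644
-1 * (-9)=9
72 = 72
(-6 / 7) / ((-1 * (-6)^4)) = 0.00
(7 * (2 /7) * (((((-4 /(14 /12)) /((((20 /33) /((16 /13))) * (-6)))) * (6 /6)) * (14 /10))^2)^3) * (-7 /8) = -37917664877740032 /1178420166015625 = -32.18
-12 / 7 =-1.71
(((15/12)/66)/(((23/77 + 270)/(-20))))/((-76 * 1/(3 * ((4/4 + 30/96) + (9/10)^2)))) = 5943/50617216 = 0.00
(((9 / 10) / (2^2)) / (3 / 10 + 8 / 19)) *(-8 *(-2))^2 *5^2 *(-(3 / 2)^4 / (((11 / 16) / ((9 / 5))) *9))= -4432320 / 1507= -2941.15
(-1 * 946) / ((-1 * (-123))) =-946 / 123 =-7.69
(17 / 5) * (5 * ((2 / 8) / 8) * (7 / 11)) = 119 / 352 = 0.34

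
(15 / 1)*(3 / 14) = 45 / 14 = 3.21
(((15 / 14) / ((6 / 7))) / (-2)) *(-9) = 45 / 8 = 5.62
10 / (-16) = -0.62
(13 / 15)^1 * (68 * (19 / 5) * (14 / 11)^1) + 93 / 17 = 4074173 / 14025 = 290.49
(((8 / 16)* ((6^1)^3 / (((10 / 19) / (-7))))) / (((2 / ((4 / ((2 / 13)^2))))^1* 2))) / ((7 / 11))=-953667 / 10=-95366.70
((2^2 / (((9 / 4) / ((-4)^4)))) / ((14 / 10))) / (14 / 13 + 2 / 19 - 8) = -1264640 / 26523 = -47.68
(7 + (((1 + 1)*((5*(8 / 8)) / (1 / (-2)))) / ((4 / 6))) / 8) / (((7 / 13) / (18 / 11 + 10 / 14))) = 30589 / 2156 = 14.19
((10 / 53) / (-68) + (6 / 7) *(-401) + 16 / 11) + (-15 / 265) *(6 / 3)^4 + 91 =-34989343 / 138754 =-252.17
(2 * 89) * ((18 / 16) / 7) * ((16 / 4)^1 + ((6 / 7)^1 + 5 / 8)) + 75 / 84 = 247307 / 1568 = 157.72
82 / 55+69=3877 / 55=70.49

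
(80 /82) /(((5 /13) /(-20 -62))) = -208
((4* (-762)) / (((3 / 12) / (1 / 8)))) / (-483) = 508 / 161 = 3.16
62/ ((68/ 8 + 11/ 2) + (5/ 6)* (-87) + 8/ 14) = -868/ 811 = -1.07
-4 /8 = -1 /2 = -0.50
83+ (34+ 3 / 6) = 235 / 2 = 117.50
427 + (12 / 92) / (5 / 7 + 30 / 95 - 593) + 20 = 269814431 / 603612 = 447.00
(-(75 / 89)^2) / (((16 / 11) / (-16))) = 61875 / 7921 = 7.81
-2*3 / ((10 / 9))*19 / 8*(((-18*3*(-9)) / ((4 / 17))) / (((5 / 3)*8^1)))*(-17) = 108079353 / 3200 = 33774.80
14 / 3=4.67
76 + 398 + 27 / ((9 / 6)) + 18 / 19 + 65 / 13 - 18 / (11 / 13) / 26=103900 / 209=497.13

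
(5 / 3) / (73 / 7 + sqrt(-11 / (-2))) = 5110 / 30357 - 245 * sqrt(22) / 30357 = 0.13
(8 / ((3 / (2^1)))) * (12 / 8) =8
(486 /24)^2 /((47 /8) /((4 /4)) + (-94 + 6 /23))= -50301 /10778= -4.67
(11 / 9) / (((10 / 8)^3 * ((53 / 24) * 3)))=5632 / 59625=0.09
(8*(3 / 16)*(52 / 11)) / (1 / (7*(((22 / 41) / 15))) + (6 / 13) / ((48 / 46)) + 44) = 28392 / 193937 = 0.15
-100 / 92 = -25 / 23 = -1.09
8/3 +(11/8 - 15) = -263/24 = -10.96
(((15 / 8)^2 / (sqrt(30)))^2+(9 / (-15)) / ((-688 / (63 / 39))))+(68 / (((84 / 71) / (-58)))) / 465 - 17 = -212457178303 / 8943427584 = -23.76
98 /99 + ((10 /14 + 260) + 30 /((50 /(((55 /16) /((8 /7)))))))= 23374291 /88704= 263.51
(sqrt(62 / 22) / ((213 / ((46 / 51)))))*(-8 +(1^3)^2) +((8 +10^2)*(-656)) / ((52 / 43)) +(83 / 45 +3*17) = -34241806 / 585 -322*sqrt(341) / 119493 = -58533.05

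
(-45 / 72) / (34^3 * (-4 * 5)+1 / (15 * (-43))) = 3225 / 4056172808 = 0.00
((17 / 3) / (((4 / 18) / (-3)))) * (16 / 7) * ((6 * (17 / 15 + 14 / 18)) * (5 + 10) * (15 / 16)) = -197370 / 7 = -28195.71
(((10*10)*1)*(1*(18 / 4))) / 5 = 90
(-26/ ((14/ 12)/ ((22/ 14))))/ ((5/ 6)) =-10296/ 245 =-42.02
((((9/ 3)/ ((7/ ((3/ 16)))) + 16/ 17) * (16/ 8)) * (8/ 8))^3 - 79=-60803327607/ 862801408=-70.47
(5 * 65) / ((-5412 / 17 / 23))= -127075 / 5412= -23.48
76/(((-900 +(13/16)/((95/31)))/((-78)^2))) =-702823680/1367597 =-513.91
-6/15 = -2/5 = -0.40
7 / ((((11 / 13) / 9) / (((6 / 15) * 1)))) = 1638 / 55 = 29.78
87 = 87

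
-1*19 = -19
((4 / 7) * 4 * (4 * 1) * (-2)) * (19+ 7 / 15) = -37376 / 105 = -355.96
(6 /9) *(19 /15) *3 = 38 /15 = 2.53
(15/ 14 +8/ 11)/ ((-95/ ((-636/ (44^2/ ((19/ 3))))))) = 14681/ 372680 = 0.04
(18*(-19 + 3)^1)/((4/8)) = -576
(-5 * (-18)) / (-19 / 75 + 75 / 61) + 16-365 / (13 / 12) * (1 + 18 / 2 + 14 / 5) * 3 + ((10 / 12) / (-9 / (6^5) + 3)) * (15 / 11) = -12829.27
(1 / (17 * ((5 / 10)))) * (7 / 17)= 14 / 289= 0.05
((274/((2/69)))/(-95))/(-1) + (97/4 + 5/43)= 123.87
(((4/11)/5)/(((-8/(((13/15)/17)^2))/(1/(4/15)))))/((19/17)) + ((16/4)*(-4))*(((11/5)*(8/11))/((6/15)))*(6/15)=-54574249/2131800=-25.60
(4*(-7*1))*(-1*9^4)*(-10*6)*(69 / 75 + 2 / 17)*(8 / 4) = -1944365472 / 85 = -22874887.91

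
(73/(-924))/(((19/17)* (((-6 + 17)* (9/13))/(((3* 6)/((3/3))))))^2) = -3565393/10090311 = -0.35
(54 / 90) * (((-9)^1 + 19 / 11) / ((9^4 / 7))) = -112 / 24057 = -0.00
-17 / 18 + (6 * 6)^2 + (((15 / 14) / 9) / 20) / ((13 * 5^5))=26516262503 / 20475000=1295.06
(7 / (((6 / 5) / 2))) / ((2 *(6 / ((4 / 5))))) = 7 / 9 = 0.78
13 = 13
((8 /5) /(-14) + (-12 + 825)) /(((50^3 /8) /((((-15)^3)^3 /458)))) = -14000025825 /3206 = -4366820.28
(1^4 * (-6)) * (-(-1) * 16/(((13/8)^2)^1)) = -6144/169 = -36.36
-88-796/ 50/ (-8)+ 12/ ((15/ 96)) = -921/ 100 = -9.21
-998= -998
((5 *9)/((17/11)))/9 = 55/17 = 3.24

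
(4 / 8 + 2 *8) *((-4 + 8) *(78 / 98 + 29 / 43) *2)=408936 / 2107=194.08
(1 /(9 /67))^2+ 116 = 13885 /81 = 171.42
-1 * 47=-47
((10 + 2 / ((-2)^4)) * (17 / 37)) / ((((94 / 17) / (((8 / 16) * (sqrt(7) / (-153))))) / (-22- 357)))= 57987 * sqrt(7) / 55648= 2.76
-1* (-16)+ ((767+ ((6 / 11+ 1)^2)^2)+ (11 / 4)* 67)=56980113 / 58564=972.95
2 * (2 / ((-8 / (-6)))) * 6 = 18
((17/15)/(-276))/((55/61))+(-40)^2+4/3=364622563/227700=1601.33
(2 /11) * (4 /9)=8 /99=0.08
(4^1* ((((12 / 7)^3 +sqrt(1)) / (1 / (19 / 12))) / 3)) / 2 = 39349 / 6174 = 6.37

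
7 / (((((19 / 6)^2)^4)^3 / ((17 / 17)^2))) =33168669368251318272 / 4898762930960846817716295277921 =0.00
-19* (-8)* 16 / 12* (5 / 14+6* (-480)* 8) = -98056720 / 21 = -4669367.62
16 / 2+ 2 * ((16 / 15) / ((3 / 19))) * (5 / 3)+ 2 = 878 / 27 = 32.52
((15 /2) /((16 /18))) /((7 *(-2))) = -135 /224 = -0.60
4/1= 4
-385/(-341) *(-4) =-140/31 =-4.52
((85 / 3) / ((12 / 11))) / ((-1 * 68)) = -55 / 144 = -0.38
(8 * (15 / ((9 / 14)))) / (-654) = -280 / 981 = -0.29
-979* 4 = -3916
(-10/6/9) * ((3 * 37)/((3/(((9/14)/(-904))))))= 185/37968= 0.00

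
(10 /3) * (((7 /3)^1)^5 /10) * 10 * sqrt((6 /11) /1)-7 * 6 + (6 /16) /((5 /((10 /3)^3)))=-353 /9 + 168070 * sqrt(66) /8019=131.05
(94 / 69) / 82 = 47 / 2829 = 0.02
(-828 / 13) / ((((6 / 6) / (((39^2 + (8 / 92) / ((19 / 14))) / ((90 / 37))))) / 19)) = -9837634 / 13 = -756741.08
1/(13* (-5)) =-1/65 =-0.02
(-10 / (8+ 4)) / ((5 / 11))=-11 / 6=-1.83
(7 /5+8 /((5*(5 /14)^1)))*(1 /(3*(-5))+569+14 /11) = 4610116 /1375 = 3352.81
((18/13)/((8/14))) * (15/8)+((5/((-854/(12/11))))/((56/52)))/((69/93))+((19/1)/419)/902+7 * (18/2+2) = 220319765965755/2702138783344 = 81.54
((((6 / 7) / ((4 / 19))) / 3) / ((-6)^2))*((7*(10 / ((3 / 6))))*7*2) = 73.89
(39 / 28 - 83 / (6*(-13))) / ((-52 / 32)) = -5366 / 3549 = -1.51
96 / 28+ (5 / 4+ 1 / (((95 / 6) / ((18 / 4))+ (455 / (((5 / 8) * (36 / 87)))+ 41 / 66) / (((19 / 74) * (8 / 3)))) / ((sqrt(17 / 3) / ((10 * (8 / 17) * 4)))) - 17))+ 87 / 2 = 148628690531640 * sqrt(51) / 21603771055832793469+ 29143487179141340959685 / 604905589563318217132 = 48.18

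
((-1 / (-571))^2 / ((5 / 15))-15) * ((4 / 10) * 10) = -19562448 / 326041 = -60.00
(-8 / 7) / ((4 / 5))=-10 / 7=-1.43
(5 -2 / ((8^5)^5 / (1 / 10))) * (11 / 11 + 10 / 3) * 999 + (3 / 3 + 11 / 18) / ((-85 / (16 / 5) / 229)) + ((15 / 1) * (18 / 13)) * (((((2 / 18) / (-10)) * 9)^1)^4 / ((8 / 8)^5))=203176429962803046632574168032891 / 9392786934427724330041344000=21631.11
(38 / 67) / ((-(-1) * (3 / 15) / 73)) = 207.01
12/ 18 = 0.67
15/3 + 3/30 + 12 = 171/10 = 17.10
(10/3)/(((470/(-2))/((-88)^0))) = -2/141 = -0.01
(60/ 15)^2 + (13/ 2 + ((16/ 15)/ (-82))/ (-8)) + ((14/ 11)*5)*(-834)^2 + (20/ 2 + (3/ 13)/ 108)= 4671249287321/ 1055340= 4426297.96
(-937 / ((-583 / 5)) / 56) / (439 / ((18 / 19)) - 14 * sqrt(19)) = 0.00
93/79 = 1.18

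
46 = 46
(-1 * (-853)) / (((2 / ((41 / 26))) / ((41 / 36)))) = 1433893 / 1872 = 765.97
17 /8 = 2.12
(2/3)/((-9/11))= -22/27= -0.81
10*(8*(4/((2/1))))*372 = 59520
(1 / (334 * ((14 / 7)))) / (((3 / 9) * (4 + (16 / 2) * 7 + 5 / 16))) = 12 / 161155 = 0.00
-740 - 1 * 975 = -1715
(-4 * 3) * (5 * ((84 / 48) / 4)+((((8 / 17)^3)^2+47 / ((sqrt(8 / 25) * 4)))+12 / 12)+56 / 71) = -705 * sqrt(2) / 4 - 327981584271 / 6855069596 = -297.10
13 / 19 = 0.68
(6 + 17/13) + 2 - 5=56/13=4.31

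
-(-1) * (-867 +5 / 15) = -2600 / 3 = -866.67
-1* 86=-86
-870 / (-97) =870 / 97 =8.97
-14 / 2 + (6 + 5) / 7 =-38 / 7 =-5.43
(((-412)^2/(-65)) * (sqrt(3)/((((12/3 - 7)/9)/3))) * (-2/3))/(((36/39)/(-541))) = 15905683.07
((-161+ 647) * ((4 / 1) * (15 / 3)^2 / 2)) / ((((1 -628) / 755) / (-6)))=36693000 / 209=175564.59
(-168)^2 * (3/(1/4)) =338688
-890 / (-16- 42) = 445 / 29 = 15.34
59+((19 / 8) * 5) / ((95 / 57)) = 529 / 8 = 66.12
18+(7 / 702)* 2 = 6325 / 351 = 18.02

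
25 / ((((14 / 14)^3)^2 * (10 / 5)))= 25 / 2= 12.50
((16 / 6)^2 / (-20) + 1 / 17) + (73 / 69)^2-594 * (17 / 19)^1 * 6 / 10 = -489116144 / 1537803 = -318.06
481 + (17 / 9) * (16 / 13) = 56549 / 117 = 483.32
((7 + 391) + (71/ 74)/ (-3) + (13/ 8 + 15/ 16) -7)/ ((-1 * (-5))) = 698399/ 8880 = 78.65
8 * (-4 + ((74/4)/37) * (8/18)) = -272/9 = -30.22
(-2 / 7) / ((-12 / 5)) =5 / 42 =0.12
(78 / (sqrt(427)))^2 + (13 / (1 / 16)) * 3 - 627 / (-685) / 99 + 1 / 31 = 17362780048 / 27202035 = 638.29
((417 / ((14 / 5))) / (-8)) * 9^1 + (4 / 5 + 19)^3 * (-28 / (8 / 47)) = -1277081.03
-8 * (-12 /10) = 48 /5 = 9.60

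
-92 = -92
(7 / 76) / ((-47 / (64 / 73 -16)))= 1932 / 65189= 0.03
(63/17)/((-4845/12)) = -252/27455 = -0.01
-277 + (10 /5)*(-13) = -303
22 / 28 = 0.79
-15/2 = -7.50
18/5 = 3.60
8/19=0.42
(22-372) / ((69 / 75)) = -8750 / 23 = -380.43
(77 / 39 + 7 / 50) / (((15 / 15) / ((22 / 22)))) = 4123 / 1950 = 2.11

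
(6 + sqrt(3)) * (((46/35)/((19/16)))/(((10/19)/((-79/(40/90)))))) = -392472/175 - 65412 * sqrt(3)/175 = -2890.11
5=5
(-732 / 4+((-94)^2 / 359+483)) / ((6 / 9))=174804 / 359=486.92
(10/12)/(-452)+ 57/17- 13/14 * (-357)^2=-118342.15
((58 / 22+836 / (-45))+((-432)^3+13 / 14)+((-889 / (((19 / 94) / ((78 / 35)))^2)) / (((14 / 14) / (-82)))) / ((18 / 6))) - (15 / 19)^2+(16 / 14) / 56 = -6800624980393933 / 87560550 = -77667682.31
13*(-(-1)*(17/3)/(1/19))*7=29393/3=9797.67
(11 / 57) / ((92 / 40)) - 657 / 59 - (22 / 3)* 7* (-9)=34880401 / 77349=450.95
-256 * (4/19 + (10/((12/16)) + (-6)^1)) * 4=-440320/57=-7724.91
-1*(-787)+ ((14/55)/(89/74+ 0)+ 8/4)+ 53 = 4122626/4895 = 842.21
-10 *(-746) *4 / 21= 29840 / 21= 1420.95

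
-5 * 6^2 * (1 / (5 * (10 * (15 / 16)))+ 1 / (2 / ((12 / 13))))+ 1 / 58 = -86.90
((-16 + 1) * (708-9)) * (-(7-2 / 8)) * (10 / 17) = 1415475 / 34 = 41631.62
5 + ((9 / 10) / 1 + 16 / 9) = 691 / 90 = 7.68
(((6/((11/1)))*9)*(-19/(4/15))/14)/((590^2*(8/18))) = -13851/85771840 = -0.00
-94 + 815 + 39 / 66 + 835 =34245 / 22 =1556.59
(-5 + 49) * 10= 440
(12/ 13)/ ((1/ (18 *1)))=216/ 13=16.62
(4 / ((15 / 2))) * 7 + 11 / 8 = 613 / 120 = 5.11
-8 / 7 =-1.14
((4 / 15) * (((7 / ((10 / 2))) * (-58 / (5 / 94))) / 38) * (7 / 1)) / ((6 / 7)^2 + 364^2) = -6545126 / 11564480625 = -0.00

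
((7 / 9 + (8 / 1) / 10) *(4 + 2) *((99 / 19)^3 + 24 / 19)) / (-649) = -2.08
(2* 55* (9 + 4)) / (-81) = -1430 / 81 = -17.65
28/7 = 4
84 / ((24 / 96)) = 336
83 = 83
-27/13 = -2.08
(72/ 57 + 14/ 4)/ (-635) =-181/ 24130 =-0.01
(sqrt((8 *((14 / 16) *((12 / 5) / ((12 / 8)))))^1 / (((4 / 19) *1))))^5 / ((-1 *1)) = -70756 *sqrt(1330) / 125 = -20643.30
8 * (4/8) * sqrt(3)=4 * sqrt(3)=6.93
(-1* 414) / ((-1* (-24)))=-69 / 4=-17.25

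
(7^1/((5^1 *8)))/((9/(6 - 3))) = 7/120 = 0.06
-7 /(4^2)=-7 /16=-0.44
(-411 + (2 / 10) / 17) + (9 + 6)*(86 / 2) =19891 / 85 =234.01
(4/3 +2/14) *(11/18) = 341/378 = 0.90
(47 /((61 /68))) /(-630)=-0.08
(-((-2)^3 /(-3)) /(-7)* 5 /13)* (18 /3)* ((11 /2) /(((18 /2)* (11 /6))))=80 /273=0.29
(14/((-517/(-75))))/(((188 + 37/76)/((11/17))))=1064/152609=0.01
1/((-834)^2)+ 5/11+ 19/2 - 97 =-665994859/7651116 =-87.05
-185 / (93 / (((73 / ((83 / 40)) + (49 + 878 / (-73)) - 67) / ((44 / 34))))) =-16366580 / 2066119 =-7.92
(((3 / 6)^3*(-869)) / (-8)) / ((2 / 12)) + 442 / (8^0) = 16751 / 32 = 523.47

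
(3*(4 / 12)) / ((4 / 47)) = 47 / 4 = 11.75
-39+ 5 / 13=-502 / 13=-38.62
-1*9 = -9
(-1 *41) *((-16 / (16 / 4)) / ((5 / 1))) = 164 / 5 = 32.80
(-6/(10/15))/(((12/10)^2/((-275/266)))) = 6875/1064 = 6.46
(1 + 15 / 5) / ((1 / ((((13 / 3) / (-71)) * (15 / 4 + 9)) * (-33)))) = 7293 / 71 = 102.72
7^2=49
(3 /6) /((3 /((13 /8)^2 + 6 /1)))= 553 /384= 1.44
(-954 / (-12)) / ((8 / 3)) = 477 / 16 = 29.81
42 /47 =0.89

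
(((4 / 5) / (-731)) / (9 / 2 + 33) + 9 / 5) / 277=0.01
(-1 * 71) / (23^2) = -71 / 529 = -0.13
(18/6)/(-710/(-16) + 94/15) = 360/6077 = 0.06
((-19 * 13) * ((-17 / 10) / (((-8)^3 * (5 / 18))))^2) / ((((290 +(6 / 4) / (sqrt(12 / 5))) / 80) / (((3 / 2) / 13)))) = -38695077 / 34446976000 +1334313 * sqrt(15) / 1377879040000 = -0.00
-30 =-30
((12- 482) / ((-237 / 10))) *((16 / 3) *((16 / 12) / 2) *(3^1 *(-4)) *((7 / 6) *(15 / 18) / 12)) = -1316000 / 19197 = -68.55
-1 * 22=-22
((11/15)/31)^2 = 121/216225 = 0.00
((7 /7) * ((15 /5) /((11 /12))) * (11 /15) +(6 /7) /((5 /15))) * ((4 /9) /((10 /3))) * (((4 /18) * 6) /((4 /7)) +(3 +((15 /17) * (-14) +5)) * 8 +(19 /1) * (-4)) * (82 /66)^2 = -98082988 /883575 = -111.01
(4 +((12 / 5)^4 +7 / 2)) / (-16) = -50847 / 20000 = -2.54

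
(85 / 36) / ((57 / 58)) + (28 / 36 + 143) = 149981 / 1026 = 146.18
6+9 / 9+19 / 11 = 8.73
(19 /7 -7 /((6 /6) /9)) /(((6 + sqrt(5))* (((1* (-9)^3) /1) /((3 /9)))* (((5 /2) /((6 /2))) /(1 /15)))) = 0.00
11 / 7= 1.57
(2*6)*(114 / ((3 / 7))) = 3192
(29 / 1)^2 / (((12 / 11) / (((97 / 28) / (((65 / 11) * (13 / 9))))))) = 29612451 / 94640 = 312.90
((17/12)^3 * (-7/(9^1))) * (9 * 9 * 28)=-240737/48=-5015.35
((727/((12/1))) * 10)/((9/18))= 3635/3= 1211.67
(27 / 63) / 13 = 3 / 91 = 0.03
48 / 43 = 1.12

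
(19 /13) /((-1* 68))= -19 /884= -0.02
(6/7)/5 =6/35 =0.17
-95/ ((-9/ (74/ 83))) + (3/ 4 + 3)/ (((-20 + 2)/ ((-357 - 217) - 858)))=229885/ 747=307.74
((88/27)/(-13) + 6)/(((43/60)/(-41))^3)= -1112660624000/1033591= -1076499.92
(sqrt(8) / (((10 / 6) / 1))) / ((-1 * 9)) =-2 * sqrt(2) / 15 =-0.19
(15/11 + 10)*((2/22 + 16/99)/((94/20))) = 31250/51183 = 0.61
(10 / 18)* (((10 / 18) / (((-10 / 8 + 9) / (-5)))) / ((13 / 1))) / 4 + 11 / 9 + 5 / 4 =322303 / 130572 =2.47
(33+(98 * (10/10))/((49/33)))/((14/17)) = 1683/14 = 120.21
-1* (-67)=67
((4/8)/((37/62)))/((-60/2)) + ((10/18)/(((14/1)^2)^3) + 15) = 187700039101/12536677440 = 14.97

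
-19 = -19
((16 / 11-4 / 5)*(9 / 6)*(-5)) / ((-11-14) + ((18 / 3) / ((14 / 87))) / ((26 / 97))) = -9828 / 228437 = -0.04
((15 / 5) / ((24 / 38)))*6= 57 / 2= 28.50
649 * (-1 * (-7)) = 4543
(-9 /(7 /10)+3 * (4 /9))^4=17635.36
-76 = -76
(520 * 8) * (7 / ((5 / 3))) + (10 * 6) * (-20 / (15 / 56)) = 12992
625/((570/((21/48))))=875/1824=0.48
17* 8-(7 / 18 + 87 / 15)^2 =791351 / 8100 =97.70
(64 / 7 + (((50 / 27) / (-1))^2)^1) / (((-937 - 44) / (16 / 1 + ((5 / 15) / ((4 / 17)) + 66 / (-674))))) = -1123323443 / 5061109473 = -0.22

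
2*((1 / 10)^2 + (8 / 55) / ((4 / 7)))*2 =291 / 275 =1.06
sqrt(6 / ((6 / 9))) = 3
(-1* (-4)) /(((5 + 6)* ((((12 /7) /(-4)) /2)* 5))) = -56 /165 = -0.34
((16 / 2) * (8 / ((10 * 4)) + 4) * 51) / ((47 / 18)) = 154224 / 235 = 656.27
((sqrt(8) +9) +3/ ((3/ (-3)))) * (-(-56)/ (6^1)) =56 * sqrt(2)/ 3 +56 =82.40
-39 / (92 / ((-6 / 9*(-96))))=-624 / 23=-27.13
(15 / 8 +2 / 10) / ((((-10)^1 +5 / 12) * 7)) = -249 / 8050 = -0.03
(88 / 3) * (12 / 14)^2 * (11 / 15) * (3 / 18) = 1936 / 735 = 2.63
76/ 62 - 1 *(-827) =25675/ 31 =828.23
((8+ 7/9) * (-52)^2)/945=213616/8505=25.12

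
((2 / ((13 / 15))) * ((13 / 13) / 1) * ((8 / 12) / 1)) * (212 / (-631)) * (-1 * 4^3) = 271360 / 8203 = 33.08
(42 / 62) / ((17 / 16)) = 336 / 527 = 0.64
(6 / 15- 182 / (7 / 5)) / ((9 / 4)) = -57.60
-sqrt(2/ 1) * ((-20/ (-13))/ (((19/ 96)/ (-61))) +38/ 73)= 8540374 * sqrt(2)/ 18031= 669.84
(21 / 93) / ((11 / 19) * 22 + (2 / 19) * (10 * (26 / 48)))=798 / 47027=0.02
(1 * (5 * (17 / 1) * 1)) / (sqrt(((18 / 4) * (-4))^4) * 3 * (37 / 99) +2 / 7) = 6545 / 27994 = 0.23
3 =3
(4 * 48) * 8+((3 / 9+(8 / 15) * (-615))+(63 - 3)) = 3805 / 3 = 1268.33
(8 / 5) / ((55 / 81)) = 648 / 275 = 2.36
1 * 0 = 0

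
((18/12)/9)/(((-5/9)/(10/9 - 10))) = 8/3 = 2.67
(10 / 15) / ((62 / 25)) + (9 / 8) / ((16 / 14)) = 7459 / 5952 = 1.25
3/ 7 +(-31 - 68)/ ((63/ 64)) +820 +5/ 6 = 30269/ 42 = 720.69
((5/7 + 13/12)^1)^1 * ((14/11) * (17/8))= 2567/528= 4.86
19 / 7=2.71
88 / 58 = 44 / 29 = 1.52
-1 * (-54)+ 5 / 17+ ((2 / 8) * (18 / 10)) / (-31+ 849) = 15100433 / 278120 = 54.29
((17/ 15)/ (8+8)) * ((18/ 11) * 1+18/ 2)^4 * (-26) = -13804302447/ 585640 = -23571.31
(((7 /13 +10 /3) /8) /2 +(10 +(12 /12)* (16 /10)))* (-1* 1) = -36947 /3120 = -11.84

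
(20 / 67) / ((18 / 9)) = 10 / 67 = 0.15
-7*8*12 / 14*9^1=-432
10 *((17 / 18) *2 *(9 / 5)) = 34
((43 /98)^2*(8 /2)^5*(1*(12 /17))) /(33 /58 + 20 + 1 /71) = 23390767104 /3459689737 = 6.76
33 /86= 0.38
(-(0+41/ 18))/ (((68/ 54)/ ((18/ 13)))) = -1107/ 442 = -2.50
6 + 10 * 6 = 66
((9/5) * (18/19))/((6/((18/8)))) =243/380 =0.64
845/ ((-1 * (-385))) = 169/ 77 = 2.19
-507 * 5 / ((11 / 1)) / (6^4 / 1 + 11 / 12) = -0.18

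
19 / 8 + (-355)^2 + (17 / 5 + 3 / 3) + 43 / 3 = 126046.11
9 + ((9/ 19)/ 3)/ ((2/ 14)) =192/ 19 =10.11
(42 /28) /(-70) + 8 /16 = 67 /140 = 0.48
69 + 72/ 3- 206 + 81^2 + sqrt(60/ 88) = sqrt(330)/ 22 + 6448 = 6448.83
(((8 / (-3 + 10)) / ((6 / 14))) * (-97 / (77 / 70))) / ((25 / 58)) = -90016 / 165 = -545.55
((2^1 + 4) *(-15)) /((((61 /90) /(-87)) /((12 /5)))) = 1691280 /61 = 27725.90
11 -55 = -44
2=2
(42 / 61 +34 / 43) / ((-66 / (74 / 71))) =-143560 / 6145689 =-0.02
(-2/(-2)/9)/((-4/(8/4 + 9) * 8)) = -11/288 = -0.04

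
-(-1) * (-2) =-2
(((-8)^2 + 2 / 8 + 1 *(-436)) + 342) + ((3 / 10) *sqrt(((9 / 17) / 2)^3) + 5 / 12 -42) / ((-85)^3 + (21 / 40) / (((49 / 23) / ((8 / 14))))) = -107428617107 / 3611054172 -3969 *sqrt(34) / 347864885236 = -29.75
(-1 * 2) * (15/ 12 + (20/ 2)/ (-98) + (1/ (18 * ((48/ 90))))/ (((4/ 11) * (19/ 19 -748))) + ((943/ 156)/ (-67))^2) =-6161766502301/ 2665779506208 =-2.31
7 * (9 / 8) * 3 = 189 / 8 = 23.62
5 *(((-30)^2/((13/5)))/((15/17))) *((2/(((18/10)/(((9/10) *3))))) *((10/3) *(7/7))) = 255000/13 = 19615.38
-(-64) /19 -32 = -544 /19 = -28.63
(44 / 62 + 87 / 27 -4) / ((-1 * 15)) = 19 / 4185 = 0.00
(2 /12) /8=1 /48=0.02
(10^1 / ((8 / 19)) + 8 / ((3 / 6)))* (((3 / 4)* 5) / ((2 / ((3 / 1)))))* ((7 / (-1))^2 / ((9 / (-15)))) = -584325 / 32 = -18260.16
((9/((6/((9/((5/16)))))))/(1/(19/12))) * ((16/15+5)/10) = 5187/125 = 41.50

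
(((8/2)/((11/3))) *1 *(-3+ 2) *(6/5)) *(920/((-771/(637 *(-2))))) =-5625984/2827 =-1990.09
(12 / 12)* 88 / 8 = 11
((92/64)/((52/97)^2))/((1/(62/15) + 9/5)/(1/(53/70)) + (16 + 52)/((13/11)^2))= 0.10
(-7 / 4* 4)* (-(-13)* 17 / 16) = -1547 / 16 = -96.69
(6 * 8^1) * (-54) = -2592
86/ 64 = 43/ 32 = 1.34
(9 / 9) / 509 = 1 / 509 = 0.00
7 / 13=0.54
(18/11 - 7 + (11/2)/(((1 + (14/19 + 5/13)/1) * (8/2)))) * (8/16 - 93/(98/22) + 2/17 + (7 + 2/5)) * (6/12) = 3327561749/109746560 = 30.32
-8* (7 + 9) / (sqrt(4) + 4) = -21.33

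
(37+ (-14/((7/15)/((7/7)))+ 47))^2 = 2916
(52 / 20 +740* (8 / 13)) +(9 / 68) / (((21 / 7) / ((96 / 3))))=459.40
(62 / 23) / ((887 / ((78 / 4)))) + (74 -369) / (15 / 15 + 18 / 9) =-6014668 / 61203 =-98.27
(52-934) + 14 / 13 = -11452 / 13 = -880.92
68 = 68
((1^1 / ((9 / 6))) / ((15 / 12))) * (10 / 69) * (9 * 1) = 0.70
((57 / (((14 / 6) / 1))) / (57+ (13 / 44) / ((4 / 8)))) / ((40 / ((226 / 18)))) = 23617 / 177380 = 0.13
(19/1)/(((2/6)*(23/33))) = 1881/23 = 81.78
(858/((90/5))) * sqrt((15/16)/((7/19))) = 143 * sqrt(1995)/84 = 76.04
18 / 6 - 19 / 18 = 35 / 18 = 1.94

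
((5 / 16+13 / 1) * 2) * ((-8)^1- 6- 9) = -4899 / 8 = -612.38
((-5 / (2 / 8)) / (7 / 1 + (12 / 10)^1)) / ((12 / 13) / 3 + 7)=-260 / 779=-0.33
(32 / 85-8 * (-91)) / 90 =30956 / 3825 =8.09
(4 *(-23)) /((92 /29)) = -29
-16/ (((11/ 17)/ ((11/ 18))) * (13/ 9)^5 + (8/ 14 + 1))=-12492144/ 6425009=-1.94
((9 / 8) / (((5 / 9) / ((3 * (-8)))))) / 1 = -243 / 5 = -48.60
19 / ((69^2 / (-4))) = -76 / 4761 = -0.02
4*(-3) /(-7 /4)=6.86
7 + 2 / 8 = 29 / 4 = 7.25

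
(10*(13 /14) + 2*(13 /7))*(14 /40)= 91 /20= 4.55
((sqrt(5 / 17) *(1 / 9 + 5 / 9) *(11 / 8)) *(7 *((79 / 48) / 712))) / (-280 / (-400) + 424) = 30415 *sqrt(85) / 14804838144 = 0.00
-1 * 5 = -5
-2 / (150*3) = -1 / 225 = -0.00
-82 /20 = -4.10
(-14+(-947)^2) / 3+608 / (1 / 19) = 310483.67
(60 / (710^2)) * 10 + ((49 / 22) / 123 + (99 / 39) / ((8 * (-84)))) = 0.02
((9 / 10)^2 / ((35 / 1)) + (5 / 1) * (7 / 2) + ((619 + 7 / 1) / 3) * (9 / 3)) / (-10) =-2252331 / 35000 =-64.35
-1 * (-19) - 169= -150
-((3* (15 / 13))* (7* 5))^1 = -1575 / 13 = -121.15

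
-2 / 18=-1 / 9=-0.11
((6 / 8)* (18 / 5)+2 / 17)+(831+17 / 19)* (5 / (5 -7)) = -6708449 / 3230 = -2076.92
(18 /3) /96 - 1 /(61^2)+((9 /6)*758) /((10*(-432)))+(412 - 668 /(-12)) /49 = 2453106599 /262553760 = 9.34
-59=-59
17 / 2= 8.50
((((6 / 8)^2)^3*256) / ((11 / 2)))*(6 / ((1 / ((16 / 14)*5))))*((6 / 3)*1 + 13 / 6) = 91125 / 77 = 1183.44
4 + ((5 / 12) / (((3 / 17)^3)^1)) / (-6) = -16789 / 1944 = -8.64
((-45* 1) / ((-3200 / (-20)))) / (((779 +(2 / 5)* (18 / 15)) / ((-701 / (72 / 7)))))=122675 / 4988672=0.02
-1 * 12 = -12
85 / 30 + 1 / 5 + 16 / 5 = 6.23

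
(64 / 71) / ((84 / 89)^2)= 31684 / 31311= 1.01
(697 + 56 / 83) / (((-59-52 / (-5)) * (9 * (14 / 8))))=-1158140 / 1270647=-0.91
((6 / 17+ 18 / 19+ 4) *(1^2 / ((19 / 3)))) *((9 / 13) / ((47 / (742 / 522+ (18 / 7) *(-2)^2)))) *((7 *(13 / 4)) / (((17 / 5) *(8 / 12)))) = 205976070 / 142200427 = 1.45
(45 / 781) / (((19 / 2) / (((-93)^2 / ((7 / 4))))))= 3113640 / 103873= 29.98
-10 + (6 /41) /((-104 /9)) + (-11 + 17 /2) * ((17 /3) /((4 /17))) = -898267 /12792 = -70.22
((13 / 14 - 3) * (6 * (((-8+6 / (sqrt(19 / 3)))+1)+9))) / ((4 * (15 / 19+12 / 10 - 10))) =8265 / 10654+1305 * sqrt(57) / 10654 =1.70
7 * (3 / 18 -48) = -2009 / 6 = -334.83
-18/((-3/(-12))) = -72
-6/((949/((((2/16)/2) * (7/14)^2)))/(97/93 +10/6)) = -63/235352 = -0.00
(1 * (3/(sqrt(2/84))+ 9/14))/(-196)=-3 * sqrt(42)/196 - 9/2744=-0.10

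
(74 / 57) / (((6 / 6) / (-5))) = -370 / 57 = -6.49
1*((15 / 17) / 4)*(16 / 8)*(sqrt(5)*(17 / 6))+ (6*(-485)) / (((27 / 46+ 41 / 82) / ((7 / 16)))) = -46851 / 40+ 5*sqrt(5) / 4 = -1168.48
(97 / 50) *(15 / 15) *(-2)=-97 / 25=-3.88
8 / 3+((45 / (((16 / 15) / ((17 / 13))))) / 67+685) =688.49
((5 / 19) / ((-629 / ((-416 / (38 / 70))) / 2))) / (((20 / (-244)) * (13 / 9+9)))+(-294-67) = -3860673163 / 10672243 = -361.75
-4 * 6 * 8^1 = -192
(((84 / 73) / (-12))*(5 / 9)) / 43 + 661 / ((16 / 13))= 242760283 / 452016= 537.06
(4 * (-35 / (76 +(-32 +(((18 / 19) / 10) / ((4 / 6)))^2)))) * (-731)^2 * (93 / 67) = -251161425942000 / 106471643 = -2358951.35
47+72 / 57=917 / 19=48.26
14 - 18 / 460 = 3211 / 230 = 13.96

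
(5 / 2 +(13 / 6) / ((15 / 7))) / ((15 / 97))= 15326 / 675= 22.71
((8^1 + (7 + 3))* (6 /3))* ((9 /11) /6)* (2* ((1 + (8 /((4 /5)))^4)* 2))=2160216 /11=196383.27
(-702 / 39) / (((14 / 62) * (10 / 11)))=-3069 / 35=-87.69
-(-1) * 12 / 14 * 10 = 60 / 7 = 8.57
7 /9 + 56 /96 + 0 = 49 /36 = 1.36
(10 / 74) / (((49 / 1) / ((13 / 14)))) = 65 / 25382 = 0.00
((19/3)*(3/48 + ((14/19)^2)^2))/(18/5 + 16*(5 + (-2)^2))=3724885/242973216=0.02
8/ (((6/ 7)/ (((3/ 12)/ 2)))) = 7/ 6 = 1.17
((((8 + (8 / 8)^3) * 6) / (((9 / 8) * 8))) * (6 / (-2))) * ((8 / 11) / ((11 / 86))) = -12384 / 121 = -102.35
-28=-28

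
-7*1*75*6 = -3150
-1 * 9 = -9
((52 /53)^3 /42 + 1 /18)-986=-18494419009 /18758502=-985.92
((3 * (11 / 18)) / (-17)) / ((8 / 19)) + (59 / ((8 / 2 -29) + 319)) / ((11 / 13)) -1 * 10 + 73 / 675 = -980777891 / 98960400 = -9.91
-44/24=-1.83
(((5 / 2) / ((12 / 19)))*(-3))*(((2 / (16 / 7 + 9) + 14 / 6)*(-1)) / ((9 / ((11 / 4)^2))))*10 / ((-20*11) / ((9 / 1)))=-621775 / 60672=-10.25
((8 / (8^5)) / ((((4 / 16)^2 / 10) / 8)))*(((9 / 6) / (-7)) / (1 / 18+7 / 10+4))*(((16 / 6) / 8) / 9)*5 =-125 / 47936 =-0.00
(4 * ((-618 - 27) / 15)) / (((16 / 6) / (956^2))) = -58948872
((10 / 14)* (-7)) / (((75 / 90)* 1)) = -6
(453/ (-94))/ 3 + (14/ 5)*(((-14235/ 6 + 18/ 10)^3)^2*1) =58405735340976360193765433121/ 117500000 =497070088008309448457.58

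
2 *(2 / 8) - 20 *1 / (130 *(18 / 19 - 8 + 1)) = 1571 / 2990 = 0.53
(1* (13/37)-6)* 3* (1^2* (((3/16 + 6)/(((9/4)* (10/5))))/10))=-6897/2960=-2.33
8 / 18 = 4 / 9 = 0.44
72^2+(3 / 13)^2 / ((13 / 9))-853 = 9515288 / 2197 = 4331.04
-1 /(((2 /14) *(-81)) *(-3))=-7 /243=-0.03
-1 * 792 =-792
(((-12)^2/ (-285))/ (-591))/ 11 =0.00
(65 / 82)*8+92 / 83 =25352 / 3403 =7.45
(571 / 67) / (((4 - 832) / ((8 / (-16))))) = 571 / 110952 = 0.01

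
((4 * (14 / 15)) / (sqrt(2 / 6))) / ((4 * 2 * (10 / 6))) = 7 * sqrt(3) / 25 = 0.48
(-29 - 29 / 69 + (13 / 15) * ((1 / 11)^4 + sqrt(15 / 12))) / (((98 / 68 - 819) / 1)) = 5052598934 / 140406677565 - 221 * sqrt(5) / 416955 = 0.03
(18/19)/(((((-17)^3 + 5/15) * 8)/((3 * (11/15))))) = -297/5600440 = -0.00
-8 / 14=-4 / 7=-0.57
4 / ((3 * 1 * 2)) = 2 / 3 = 0.67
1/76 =0.01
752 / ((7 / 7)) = 752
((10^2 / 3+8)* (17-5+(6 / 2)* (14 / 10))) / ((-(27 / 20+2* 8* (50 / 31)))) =-415152 / 16837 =-24.66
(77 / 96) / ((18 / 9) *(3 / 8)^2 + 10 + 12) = 77 / 2139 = 0.04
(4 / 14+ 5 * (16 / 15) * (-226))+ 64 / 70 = -18062 / 15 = -1204.13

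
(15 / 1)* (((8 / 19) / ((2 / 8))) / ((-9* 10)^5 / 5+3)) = -160 / 7479539981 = -0.00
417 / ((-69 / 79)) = -10981 / 23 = -477.43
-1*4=-4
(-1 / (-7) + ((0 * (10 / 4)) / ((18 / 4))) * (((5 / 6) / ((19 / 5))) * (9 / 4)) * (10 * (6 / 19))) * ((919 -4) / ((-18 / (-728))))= 15860 / 3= 5286.67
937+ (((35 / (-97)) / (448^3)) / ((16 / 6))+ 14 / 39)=937.36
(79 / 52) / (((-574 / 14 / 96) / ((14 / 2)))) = -24.90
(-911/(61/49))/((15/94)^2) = -394430204/13725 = -28738.08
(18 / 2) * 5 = 45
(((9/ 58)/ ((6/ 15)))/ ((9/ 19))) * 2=95/ 58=1.64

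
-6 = -6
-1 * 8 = -8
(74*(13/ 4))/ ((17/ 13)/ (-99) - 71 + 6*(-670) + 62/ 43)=-26619021/ 452641936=-0.06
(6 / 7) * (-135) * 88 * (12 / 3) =-285120 / 7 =-40731.43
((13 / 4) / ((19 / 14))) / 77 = 0.03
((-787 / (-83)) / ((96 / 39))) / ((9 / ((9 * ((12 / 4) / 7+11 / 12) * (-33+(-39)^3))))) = -2859042719 / 9296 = -307556.23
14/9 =1.56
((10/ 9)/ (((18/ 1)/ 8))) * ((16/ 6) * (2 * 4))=2560/ 243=10.53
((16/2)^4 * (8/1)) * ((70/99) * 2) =46338.59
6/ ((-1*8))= -3/ 4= -0.75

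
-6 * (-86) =516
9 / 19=0.47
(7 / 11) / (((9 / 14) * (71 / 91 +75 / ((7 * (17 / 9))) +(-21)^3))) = -21658 / 202480245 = -0.00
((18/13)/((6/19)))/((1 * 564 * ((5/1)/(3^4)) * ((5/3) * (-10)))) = -4617/611000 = -0.01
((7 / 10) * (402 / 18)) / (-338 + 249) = -469 / 2670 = -0.18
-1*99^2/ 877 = -11.18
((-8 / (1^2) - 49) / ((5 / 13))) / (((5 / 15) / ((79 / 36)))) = -975.65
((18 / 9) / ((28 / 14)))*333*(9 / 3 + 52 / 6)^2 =45325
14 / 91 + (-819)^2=670761.15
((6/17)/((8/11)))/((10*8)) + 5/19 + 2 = 234547/103360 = 2.27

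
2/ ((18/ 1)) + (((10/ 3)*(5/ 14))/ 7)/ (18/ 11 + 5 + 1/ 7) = 0.14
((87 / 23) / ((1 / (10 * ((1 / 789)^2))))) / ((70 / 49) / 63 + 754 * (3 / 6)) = 42630 / 264512008829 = 0.00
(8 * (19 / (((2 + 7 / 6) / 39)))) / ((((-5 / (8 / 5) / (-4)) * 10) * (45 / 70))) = 46592 / 125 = 372.74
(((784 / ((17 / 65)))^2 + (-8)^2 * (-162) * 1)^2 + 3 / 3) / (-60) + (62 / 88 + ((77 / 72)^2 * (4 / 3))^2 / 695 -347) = -12959661697948139538347291269 / 9652186122036480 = -1342665955058.67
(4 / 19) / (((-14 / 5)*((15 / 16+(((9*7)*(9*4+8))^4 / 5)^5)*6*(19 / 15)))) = -1250000 / 29012806624636678036909583585598450695129553800753503025658153239781012357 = -0.00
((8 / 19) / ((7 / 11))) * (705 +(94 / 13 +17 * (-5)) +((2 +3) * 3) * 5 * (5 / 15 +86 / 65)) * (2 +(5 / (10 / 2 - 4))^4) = 28369176 / 91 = 311749.19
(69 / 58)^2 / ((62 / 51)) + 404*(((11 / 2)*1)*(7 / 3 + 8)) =22961.83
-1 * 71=-71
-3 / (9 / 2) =-2 / 3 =-0.67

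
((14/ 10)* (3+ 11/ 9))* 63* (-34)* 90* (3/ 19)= -179928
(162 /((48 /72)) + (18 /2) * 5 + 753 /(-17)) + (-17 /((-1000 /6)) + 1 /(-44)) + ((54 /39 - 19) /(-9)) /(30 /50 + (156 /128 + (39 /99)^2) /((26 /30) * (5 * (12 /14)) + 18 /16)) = 390001296401802 /1585374522875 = 246.00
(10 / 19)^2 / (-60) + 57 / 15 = 20552 / 5415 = 3.80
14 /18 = 7 /9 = 0.78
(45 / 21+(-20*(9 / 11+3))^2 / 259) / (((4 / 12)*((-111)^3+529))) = -2318265 / 42843609578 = -0.00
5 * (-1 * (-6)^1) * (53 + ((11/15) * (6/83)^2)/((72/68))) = 10954258/6889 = 1590.11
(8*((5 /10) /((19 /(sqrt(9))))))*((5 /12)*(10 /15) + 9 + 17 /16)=1489 /228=6.53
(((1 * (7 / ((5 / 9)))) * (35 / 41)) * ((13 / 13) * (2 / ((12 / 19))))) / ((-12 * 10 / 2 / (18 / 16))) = -0.64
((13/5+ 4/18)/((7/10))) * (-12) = -1016/21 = -48.38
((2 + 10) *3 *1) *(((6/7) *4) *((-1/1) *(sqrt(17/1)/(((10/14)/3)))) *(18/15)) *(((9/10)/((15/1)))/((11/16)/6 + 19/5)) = -2239488 *sqrt(17)/234875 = -39.31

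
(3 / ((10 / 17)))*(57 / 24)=969 / 80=12.11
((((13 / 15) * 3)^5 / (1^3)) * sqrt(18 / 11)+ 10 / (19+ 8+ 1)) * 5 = 25 / 14+ 1113879 * sqrt(22) / 6875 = 761.72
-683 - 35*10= -1033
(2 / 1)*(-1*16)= -32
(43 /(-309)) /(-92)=43 /28428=0.00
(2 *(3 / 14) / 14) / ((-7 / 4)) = -0.02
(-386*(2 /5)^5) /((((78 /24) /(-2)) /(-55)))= -1086976 /8125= -133.78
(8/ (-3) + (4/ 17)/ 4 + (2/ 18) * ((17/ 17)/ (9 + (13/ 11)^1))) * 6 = -44501/ 2856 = -15.58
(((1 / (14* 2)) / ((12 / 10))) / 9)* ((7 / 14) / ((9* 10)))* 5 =5 / 54432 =0.00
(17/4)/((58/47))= 799/232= 3.44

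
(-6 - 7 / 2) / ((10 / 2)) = -19 / 10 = -1.90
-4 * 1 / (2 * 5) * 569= -1138 / 5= -227.60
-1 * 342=-342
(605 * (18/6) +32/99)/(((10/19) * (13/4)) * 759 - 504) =6829246/2988117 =2.29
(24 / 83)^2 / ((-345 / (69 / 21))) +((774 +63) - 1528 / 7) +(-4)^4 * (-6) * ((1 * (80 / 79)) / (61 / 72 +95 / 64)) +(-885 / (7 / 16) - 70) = -54776770733459 / 25581578155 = -2141.26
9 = 9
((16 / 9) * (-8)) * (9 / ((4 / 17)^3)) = -9826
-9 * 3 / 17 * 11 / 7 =-297 / 119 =-2.50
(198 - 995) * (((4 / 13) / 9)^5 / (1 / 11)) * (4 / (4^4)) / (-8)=17534 / 21924480357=0.00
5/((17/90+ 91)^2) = 40500/67354849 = 0.00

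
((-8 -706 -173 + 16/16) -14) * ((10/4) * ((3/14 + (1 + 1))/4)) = -34875/28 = -1245.54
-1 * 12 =-12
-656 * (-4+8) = -2624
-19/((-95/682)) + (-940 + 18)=-3928/5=-785.60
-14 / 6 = -7 / 3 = -2.33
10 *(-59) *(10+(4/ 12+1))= -20060/ 3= -6686.67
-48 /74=-24 /37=-0.65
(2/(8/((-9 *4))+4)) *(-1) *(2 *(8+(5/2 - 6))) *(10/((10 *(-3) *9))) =3/17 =0.18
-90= -90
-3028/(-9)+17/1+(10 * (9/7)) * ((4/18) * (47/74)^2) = 30582928/86247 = 354.60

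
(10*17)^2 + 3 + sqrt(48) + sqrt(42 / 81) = sqrt(42) / 9 + 4*sqrt(3) + 28903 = 28910.65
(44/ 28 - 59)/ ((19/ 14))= -804/ 19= -42.32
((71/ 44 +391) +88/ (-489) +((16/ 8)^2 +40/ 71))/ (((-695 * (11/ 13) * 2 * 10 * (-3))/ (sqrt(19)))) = 7884070961 * sqrt(19)/ 700726633200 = 0.05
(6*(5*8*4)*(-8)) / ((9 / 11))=-28160 / 3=-9386.67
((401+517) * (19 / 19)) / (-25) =-918 / 25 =-36.72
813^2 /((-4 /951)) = -157145379.75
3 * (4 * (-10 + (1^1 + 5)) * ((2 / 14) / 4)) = -12 / 7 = -1.71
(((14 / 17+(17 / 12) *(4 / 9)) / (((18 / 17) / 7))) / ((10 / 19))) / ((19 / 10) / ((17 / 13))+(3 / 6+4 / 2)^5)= 1723528 / 9358173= 0.18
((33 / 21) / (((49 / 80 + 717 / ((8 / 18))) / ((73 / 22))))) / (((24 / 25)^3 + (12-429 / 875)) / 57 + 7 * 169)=216718750 / 79365682940851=0.00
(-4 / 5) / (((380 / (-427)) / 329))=140483 / 475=295.75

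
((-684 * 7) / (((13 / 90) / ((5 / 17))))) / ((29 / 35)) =-75411000 / 6409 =-11766.42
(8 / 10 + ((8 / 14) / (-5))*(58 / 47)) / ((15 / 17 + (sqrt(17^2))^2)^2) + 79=788995349999 / 9987281920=79.00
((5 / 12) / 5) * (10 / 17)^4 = 2500 / 250563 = 0.01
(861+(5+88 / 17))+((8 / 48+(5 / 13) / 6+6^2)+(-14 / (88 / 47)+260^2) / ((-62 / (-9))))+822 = 6958066091 / 602888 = 11541.23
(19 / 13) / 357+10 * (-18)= -835361 / 4641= -180.00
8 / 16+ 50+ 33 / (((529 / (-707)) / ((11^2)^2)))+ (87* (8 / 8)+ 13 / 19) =-12977610719 / 20102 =-645588.04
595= 595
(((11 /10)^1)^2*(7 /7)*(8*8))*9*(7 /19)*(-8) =-975744 /475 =-2054.20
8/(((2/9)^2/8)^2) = 209952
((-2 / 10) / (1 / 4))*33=-132 / 5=-26.40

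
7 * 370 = 2590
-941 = -941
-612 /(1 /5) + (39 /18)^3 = -658763 /216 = -3049.83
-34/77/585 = -34/45045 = -0.00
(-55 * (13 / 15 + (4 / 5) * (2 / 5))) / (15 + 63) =-979 / 1170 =-0.84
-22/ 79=-0.28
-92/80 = -23/20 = -1.15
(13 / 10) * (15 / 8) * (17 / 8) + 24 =3735 / 128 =29.18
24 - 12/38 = 450/19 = 23.68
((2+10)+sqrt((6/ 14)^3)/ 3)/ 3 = sqrt(21)/ 147+4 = 4.03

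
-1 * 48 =-48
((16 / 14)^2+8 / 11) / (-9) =-1096 / 4851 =-0.23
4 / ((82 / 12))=24 / 41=0.59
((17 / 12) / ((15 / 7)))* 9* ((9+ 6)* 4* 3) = 1071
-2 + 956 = 954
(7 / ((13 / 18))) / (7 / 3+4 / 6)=42 / 13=3.23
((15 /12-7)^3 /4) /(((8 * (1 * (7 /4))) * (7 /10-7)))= 60835 /112896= 0.54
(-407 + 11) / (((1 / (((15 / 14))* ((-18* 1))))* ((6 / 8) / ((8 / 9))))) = 63360 / 7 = 9051.43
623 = 623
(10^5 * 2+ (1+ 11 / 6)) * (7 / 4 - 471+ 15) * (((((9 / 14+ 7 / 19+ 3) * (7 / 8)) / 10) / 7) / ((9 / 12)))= -332359965509 / 54720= -6073829.78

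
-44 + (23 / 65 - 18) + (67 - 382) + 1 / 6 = -146827 / 390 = -376.48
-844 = -844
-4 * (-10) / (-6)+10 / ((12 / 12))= 10 / 3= 3.33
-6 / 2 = -3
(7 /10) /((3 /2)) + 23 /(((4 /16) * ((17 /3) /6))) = 24959 /255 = 97.88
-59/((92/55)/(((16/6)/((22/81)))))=-7965/23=-346.30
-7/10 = -0.70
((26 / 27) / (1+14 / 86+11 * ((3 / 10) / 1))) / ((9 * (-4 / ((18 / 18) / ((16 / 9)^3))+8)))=-8385 / 5062322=-0.00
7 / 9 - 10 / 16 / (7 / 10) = -29 / 252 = -0.12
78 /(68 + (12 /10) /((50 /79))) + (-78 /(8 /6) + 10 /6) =-55.72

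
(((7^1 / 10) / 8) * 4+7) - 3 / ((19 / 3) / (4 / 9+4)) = 1993 / 380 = 5.24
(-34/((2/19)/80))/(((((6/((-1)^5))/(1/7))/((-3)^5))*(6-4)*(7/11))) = -5755860/49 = -117466.53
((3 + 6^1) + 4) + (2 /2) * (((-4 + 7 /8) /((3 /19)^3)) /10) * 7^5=-576390449 /432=-1334237.15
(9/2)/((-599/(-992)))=4464/599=7.45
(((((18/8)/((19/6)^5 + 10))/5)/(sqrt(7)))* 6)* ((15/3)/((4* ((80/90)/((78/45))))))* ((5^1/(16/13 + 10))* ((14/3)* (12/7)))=13305708* sqrt(7)/1305021949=0.03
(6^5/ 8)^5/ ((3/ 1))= 289207845356544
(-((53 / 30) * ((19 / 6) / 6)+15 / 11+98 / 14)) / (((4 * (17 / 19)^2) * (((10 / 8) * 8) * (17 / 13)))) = -518280841 / 2334657600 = -0.22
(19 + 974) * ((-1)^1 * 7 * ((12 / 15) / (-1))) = 27804 / 5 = 5560.80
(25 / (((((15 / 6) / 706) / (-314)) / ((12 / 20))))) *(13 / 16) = -2161419 / 2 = -1080709.50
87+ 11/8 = 707/8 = 88.38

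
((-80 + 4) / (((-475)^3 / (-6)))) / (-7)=24 / 39484375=0.00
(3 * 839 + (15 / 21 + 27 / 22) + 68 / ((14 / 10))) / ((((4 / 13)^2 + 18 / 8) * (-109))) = -133644186 / 13302905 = -10.05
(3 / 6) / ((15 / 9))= 3 / 10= 0.30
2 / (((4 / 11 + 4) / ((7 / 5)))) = 77 / 120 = 0.64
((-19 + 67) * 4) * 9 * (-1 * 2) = -3456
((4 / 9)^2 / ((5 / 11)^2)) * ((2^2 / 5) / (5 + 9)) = 3872 / 70875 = 0.05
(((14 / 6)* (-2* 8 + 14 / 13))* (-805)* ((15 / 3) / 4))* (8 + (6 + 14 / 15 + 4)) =77616490 / 117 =663388.80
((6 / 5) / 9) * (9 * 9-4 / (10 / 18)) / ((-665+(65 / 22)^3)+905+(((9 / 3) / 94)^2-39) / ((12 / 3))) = 11572544544 / 301123116625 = 0.04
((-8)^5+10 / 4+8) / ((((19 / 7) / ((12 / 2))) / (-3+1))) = 2751630 / 19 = 144822.63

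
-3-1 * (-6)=3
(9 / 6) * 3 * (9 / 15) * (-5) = -27 / 2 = -13.50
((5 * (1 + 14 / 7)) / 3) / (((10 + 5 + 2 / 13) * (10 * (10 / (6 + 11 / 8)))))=767 / 31520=0.02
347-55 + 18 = 310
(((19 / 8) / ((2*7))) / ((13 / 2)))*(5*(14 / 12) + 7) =209 / 624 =0.33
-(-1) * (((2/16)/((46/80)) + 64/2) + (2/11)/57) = 464653/14421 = 32.22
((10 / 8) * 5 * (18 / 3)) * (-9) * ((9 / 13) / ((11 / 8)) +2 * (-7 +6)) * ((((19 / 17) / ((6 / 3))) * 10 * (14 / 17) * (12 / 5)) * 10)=2305422000 / 41327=55784.89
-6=-6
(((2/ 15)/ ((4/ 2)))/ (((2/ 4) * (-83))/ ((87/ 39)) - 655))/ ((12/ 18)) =-29/ 195345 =-0.00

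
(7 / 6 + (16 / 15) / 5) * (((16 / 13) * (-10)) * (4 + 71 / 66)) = -12328 / 143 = -86.21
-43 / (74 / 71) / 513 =-3053 / 37962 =-0.08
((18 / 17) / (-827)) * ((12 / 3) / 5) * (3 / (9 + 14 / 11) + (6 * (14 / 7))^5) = -254.87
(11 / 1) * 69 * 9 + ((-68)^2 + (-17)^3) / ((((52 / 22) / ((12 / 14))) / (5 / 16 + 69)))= -630597 / 1456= -433.10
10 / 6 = 5 / 3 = 1.67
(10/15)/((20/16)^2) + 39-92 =-3943/75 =-52.57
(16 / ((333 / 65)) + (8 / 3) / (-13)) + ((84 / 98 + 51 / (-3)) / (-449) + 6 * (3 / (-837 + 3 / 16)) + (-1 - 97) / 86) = 1.79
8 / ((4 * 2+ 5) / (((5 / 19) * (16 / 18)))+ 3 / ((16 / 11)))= 0.14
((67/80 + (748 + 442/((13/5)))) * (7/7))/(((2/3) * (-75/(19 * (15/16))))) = -4189899/12800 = -327.34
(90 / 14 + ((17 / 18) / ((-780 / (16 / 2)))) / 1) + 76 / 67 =6217012 / 823095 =7.55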